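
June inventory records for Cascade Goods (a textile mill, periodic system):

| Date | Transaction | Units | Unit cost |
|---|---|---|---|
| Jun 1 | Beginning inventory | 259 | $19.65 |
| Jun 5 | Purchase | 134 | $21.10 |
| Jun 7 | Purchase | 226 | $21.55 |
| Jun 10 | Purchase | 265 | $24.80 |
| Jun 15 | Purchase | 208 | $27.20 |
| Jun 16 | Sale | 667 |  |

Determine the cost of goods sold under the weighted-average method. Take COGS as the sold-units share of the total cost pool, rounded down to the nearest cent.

COGS = $15,280.31

Jun 16, sell 667: 667/1092 × $25,016.65 → $15,280.31
Ending inventory (cost pool remaining) = $9,736.34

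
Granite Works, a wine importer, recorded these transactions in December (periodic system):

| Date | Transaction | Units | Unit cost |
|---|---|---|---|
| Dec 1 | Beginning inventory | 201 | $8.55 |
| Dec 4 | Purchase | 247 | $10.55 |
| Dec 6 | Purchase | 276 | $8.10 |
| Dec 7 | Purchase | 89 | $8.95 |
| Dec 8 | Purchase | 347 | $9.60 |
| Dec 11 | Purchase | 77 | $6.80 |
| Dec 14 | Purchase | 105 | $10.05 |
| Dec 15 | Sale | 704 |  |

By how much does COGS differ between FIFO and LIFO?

FIFO COGS: 201 @ $8.55 + 247 @ $10.55 + 256 @ $8.10 = $6,398.00
LIFO COGS: 105 @ $10.05 + 77 @ $6.80 + 347 @ $9.60 + 89 @ $8.95 + 86 @ $8.10 = $6,403.20
Difference = |$6,398.00 − $6,403.20| = $5.20

$5.20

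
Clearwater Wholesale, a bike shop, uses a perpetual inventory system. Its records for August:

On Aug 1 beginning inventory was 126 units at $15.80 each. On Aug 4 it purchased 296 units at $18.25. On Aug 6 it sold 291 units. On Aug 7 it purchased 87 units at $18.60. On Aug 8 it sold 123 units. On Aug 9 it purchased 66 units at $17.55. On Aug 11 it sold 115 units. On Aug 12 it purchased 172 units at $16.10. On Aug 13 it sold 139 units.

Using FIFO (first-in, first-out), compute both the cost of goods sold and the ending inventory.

Aug 6, 291 sold [FIFO — oldest first]: 126 @ $15.80 + 165 @ $18.25 = $5,002.05
Aug 8, 123 sold [FIFO — oldest first]: 123 @ $18.25 = $2,244.75
Aug 11, 115 sold [FIFO — oldest first]: 8 @ $18.25 + 87 @ $18.60 + 20 @ $17.55 = $2,115.20
Aug 13, 139 sold [FIFO — oldest first]: 46 @ $17.55 + 93 @ $16.10 = $2,304.60
Total COGS = $5,002.05 + $2,244.75 + $2,115.20 + $2,304.60 = $11,666.60
Ending inventory: 79 @ $16.10 = $1,271.90

COGS = $11,666.60; ending inventory = $1,271.90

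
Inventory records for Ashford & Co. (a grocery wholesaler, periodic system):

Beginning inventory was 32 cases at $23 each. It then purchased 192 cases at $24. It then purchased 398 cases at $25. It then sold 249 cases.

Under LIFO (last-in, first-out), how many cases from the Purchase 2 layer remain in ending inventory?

Sale 1 (249) [LIFO — newest first]: 249 @ $25 = $6,225
Ending inventory: 32 @ $23 + 192 @ $24 + 149 @ $25 = $9,069

149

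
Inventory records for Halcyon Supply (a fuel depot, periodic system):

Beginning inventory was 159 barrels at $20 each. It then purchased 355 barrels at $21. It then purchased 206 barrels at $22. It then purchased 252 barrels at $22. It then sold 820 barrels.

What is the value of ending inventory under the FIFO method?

Ending inventory = $3,344

Sale 1 (820) [FIFO — oldest first]: 159 @ $20 + 355 @ $21 + 206 @ $22 + 100 @ $22 = $17,367
Ending inventory: 152 @ $22 = $3,344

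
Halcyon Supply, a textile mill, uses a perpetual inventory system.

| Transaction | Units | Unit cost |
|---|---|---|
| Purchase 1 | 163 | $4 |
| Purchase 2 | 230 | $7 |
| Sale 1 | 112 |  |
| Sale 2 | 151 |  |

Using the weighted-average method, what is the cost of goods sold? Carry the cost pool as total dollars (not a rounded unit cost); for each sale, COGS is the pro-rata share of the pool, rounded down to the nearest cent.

After Purchase 1: 163 on hand, pool $652.00 (≈ $4.0000 each)
After Purchase 2: 393 on hand, pool $2,262.00 (≈ $5.7557 each)
Sale 1, sell 112: 112/393 × $2,262.00 → $644.64
Sale 2, sell 151: 151/281 × $1,617.36 → $869.11
Total COGS = $644.64 + $869.11 = $1,513.75
Ending inventory (cost pool remaining) = $748.25

COGS = $1,513.75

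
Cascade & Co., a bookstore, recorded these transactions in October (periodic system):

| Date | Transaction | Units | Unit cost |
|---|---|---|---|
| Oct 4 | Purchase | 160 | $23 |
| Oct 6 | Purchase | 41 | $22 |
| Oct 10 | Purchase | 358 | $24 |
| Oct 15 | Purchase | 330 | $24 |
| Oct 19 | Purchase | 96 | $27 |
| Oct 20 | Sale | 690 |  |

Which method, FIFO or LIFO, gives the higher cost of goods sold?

FIFO COGS: 160 @ $23 + 41 @ $22 + 358 @ $24 + 131 @ $24 = $16,318
LIFO COGS: 96 @ $27 + 330 @ $24 + 264 @ $24 = $16,848

LIFO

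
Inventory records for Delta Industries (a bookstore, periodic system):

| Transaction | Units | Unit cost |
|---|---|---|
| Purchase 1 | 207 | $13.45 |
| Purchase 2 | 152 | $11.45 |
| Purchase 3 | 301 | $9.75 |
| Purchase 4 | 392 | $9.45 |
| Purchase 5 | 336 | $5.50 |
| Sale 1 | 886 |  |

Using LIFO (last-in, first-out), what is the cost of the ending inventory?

Sale 1 (886) [LIFO — newest first]: 336 @ $5.50 + 392 @ $9.45 + 158 @ $9.75 = $7,092.90
Ending inventory: 207 @ $13.45 + 152 @ $11.45 + 143 @ $9.75 = $5,918.80
Check: goods available $13,011.70 = COGS $7,092.90 + ending $5,918.80

Ending inventory = $5,918.80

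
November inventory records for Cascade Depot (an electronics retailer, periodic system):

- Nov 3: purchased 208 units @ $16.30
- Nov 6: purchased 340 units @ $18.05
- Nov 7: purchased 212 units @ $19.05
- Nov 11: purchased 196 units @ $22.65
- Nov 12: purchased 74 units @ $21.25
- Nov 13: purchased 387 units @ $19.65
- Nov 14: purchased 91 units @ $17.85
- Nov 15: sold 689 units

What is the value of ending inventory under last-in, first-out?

Nov 15, 689 sold [LIFO — newest first]: 91 @ $17.85 + 387 @ $19.65 + 74 @ $21.25 + 137 @ $22.65 = $13,904.45
Ending inventory: 208 @ $16.30 + 340 @ $18.05 + 212 @ $19.05 + 59 @ $22.65 = $14,902.35
Check: goods available $28,806.80 = COGS $13,904.45 + ending $14,902.35

Ending inventory = $14,902.35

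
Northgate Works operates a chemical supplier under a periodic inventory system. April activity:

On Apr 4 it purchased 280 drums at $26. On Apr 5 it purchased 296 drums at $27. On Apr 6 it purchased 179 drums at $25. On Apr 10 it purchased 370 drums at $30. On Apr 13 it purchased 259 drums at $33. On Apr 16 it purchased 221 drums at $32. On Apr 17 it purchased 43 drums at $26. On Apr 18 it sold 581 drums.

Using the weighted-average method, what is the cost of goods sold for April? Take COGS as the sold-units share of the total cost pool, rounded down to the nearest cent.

Apr 18, sell 581: 581/1648 × $47,584.00 → $16,775.66
Ending inventory (cost pool remaining) = $30,808.34

COGS = $16,775.66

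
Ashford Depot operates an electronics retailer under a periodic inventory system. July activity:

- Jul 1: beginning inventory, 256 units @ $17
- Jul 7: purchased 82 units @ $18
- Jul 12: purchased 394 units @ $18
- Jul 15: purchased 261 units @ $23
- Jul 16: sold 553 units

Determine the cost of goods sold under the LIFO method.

COGS = $11,259

Jul 16, 553 sold [LIFO — newest first]: 261 @ $23 + 292 @ $18 = $11,259
Ending inventory: 256 @ $17 + 82 @ $18 + 102 @ $18 = $7,664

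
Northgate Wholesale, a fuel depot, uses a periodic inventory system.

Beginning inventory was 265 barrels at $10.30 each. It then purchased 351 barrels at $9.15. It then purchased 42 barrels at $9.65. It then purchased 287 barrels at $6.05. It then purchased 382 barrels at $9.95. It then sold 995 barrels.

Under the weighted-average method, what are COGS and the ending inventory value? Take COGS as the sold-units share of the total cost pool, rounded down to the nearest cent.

Sale 1, sell 995: 995/1327 × $11,883.70 → $8,910.53
Ending inventory (cost pool remaining) = $2,973.17
Check: goods available $11,883.70 = COGS $8,910.53 + ending $2,973.17

COGS = $8,910.53; ending inventory = $2,973.17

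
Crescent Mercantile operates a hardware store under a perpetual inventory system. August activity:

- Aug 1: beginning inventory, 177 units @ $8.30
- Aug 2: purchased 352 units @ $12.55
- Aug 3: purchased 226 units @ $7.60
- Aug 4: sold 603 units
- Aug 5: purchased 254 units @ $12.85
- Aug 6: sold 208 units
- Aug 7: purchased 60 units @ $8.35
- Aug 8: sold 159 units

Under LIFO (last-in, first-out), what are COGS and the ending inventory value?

Aug 4, 603 sold [LIFO — newest first]: 226 @ $7.60 + 352 @ $12.55 + 25 @ $8.30 = $6,342.70
Aug 6, 208 sold [LIFO — newest first]: 208 @ $12.85 = $2,672.80
Aug 8, 159 sold [LIFO — newest first]: 60 @ $8.35 + 46 @ $12.85 + 53 @ $8.30 = $1,532.00
Total COGS = $6,342.70 + $2,672.80 + $1,532.00 = $10,547.50
Ending inventory: 99 @ $8.30 = $821.70

COGS = $10,547.50; ending inventory = $821.70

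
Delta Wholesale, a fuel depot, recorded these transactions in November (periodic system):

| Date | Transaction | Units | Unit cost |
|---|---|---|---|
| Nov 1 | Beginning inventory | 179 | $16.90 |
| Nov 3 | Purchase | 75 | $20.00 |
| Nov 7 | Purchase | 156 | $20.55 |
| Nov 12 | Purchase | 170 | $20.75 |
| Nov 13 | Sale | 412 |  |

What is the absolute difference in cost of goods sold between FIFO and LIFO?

FIFO COGS: 179 @ $16.90 + 75 @ $20.00 + 156 @ $20.55 + 2 @ $20.75 = $7,772.40
LIFO COGS: 170 @ $20.75 + 156 @ $20.55 + 75 @ $20.00 + 11 @ $16.90 = $8,419.20
Difference = |$7,772.40 − $8,419.20| = $646.80

$646.80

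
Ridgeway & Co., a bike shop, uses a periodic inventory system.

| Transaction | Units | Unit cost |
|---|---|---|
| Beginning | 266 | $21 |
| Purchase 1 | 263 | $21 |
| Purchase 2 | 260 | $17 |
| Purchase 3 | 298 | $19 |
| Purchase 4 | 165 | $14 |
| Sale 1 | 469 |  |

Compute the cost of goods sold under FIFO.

COGS = $9,849

Sale 1 (469) [FIFO — oldest first]: 266 @ $21 + 203 @ $21 = $9,849
Ending inventory: 60 @ $21 + 260 @ $17 + 298 @ $19 + 165 @ $14 = $13,652
Check: goods available $23,501 = COGS $9,849 + ending $13,652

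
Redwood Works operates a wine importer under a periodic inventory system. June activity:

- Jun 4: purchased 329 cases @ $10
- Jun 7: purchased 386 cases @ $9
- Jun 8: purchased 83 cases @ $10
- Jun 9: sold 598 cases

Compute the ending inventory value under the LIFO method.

Jun 9, 598 sold [LIFO — newest first]: 83 @ $10 + 386 @ $9 + 129 @ $10 = $5,594
Ending inventory: 200 @ $10 = $2,000

Ending inventory = $2,000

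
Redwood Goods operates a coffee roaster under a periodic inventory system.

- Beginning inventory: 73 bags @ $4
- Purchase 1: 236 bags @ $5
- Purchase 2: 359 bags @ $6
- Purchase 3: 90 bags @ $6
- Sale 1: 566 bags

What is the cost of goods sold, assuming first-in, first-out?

COGS = $3,014

Sale 1 (566) [FIFO — oldest first]: 73 @ $4 + 236 @ $5 + 257 @ $6 = $3,014
Ending inventory: 102 @ $6 + 90 @ $6 = $1,152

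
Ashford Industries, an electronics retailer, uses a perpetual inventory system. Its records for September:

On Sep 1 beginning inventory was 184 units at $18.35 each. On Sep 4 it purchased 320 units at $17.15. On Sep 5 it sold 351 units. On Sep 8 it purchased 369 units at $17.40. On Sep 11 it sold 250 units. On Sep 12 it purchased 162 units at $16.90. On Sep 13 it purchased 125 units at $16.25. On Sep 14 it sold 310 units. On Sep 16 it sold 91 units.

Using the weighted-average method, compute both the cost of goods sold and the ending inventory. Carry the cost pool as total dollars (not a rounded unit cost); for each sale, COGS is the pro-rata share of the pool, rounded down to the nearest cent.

After Sep 1: 184 on hand, pool $3,376.40 (≈ $18.3500 each)
After Sep 4: 504 on hand, pool $8,864.40 (≈ $17.5881 each)
Sep 5, sell 351: 351/504 × $8,864.40 → $6,173.42
After Sep 8: 522 on hand, pool $9,111.58 (≈ $17.4551 each)
Sep 11, sell 250: 250/522 × $9,111.58 → $4,363.78
After Sep 12: 434 on hand, pool $7,485.60 (≈ $17.2479 each)
After Sep 13: 559 on hand, pool $9,516.85 (≈ $17.0248 each)
Sep 14, sell 310: 310/559 × $9,516.85 → $5,277.68
Sep 16, sell 91: 91/249 × $4,239.17 → $1,549.25
Total COGS = $6,173.42 + $4,363.78 + $5,277.68 + $1,549.25 = $17,364.13
Ending inventory (cost pool remaining) = $2,689.92

COGS = $17,364.13; ending inventory = $2,689.92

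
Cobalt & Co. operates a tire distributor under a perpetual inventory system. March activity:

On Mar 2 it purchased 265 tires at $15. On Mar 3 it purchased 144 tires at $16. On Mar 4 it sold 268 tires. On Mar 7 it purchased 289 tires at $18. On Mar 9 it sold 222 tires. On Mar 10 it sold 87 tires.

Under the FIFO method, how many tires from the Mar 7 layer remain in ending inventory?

121

Mar 4, 268 sold [FIFO — oldest first]: 265 @ $15 + 3 @ $16 = $4,023
Mar 9, 222 sold [FIFO — oldest first]: 141 @ $16 + 81 @ $18 = $3,714
Mar 10, 87 sold [FIFO — oldest first]: 87 @ $18 = $1,566
Total COGS = $4,023 + $3,714 + $1,566 = $9,303
Ending inventory: 121 @ $18 = $2,178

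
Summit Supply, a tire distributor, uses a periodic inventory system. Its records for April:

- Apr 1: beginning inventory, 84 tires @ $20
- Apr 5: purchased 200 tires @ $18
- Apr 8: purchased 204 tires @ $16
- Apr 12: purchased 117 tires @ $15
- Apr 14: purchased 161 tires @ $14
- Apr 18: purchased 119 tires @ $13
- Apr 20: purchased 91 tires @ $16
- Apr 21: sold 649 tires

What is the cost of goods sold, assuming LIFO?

Apr 21, 649 sold [LIFO — newest first]: 91 @ $16 + 119 @ $13 + 161 @ $14 + 117 @ $15 + 161 @ $16 = $9,588
Ending inventory: 84 @ $20 + 200 @ $18 + 43 @ $16 = $5,968

COGS = $9,588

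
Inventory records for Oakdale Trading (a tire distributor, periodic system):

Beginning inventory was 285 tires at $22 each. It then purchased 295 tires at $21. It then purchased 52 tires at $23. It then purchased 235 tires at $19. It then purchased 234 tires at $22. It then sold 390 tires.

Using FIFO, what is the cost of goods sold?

COGS = $8,475

Sale 1 (390) [FIFO — oldest first]: 285 @ $22 + 105 @ $21 = $8,475
Ending inventory: 190 @ $21 + 52 @ $23 + 235 @ $19 + 234 @ $22 = $14,799
Check: goods available $23,274 = COGS $8,475 + ending $14,799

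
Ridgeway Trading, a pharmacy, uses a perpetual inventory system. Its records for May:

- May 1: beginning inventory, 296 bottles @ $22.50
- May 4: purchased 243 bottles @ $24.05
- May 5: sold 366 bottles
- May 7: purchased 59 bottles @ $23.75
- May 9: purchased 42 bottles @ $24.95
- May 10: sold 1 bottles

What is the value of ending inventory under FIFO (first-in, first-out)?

Ending inventory = $6,585.75

May 5, 366 sold [FIFO — oldest first]: 296 @ $22.50 + 70 @ $24.05 = $8,343.50
May 10, 1 sold [FIFO — oldest first]: 1 @ $24.05 = $24.05
Total COGS = $8,343.50 + $24.05 = $8,367.55
Ending inventory: 172 @ $24.05 + 59 @ $23.75 + 42 @ $24.95 = $6,585.75
Check: goods available $14,953.30 = COGS $8,367.55 + ending $6,585.75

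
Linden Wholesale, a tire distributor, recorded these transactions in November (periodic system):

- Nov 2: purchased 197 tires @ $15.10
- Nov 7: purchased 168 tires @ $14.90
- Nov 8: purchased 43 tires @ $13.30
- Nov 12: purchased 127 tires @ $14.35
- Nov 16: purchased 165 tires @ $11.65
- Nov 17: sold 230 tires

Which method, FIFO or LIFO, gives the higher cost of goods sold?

FIFO COGS: 197 @ $15.10 + 33 @ $14.90 = $3,466.40
LIFO COGS: 165 @ $11.65 + 65 @ $14.35 = $2,855.00

FIFO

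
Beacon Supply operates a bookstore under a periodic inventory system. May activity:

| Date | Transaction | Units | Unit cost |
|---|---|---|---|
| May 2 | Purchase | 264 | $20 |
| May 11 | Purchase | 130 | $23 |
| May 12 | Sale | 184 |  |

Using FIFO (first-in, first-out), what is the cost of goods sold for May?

May 12, 184 sold [FIFO — oldest first]: 184 @ $20 = $3,680
Ending inventory: 80 @ $20 + 130 @ $23 = $4,590
Check: goods available $8,270 = COGS $3,680 + ending $4,590

COGS = $3,680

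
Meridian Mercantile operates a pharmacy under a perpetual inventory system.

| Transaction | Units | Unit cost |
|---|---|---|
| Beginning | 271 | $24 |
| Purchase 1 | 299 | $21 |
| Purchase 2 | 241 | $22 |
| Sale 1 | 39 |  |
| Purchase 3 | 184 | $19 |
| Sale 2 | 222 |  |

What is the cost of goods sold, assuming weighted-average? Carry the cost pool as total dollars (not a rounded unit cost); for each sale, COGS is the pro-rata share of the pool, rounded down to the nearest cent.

After Beginning: 271 on hand, pool $6,504.00 (≈ $24.0000 each)
After Purchase 1: 570 on hand, pool $12,783.00 (≈ $22.4263 each)
After Purchase 2: 811 on hand, pool $18,085.00 (≈ $22.2996 each)
Sale 1, sell 39: 39/811 × $18,085.00 → $869.68
After Purchase 3: 956 on hand, pool $20,711.32 (≈ $21.6646 each)
Sale 2, sell 222: 222/956 × $20,711.32 → $4,809.53
Total COGS = $869.68 + $4,809.53 = $5,679.21
Ending inventory (cost pool remaining) = $15,901.79

COGS = $5,679.21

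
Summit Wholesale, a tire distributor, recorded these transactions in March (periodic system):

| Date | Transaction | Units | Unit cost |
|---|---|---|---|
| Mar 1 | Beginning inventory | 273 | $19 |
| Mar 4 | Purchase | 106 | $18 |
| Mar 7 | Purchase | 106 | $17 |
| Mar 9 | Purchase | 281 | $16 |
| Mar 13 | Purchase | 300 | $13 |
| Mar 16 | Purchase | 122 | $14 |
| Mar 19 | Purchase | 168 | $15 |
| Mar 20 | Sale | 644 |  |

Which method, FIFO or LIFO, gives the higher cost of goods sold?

FIFO

FIFO COGS: 273 @ $19 + 106 @ $18 + 106 @ $17 + 159 @ $16 = $11,441
LIFO COGS: 168 @ $15 + 122 @ $14 + 300 @ $13 + 54 @ $16 = $8,992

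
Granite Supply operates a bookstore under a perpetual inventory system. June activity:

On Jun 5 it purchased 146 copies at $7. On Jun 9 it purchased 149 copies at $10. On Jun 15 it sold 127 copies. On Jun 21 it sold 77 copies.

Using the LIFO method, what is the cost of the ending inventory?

Jun 15, 127 sold [LIFO — newest first]: 127 @ $10 = $1,270
Jun 21, 77 sold [LIFO — newest first]: 22 @ $10 + 55 @ $7 = $605
Total COGS = $1,270 + $605 = $1,875
Ending inventory: 91 @ $7 = $637

Ending inventory = $637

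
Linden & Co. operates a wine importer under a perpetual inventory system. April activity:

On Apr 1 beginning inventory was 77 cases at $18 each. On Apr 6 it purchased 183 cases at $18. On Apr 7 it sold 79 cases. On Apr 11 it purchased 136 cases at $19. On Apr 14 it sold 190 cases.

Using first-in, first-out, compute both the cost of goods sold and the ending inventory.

Apr 7, 79 sold [FIFO — oldest first]: 77 @ $18 + 2 @ $18 = $1,422
Apr 14, 190 sold [FIFO — oldest first]: 181 @ $18 + 9 @ $19 = $3,429
Total COGS = $1,422 + $3,429 = $4,851
Ending inventory: 127 @ $19 = $2,413
Check: goods available $7,264 = COGS $4,851 + ending $2,413

COGS = $4,851; ending inventory = $2,413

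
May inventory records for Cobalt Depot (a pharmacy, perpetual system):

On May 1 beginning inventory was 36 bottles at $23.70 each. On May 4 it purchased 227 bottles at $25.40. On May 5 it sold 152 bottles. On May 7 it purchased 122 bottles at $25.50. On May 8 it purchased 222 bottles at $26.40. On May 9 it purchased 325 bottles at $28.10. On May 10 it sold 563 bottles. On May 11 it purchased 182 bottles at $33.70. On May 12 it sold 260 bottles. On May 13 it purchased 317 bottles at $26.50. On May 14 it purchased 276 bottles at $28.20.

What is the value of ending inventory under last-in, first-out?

Ending inventory = $19,655.90

May 5, 152 sold [LIFO — newest first]: 152 @ $25.40 = $3,860.80
May 10, 563 sold [LIFO — newest first]: 325 @ $28.10 + 222 @ $26.40 + 16 @ $25.50 = $15,401.30
May 12, 260 sold [LIFO — newest first]: 182 @ $33.70 + 78 @ $25.50 = $8,122.40
Total COGS = $3,860.80 + $15,401.30 + $8,122.40 = $27,384.50
Ending inventory: 36 @ $23.70 + 75 @ $25.40 + 28 @ $25.50 + 317 @ $26.50 + 276 @ $28.20 = $19,655.90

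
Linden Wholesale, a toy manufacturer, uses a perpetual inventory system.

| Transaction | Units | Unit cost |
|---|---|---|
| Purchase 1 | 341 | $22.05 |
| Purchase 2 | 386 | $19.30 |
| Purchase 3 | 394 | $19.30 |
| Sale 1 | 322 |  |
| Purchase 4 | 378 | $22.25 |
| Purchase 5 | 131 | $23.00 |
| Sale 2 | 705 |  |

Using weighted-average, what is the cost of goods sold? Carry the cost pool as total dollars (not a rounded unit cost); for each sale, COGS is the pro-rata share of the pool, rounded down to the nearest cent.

After Purchase 1: 341 on hand, pool $7,519.05 (≈ $22.0500 each)
After Purchase 2: 727 on hand, pool $14,968.85 (≈ $20.5899 each)
After Purchase 3: 1121 on hand, pool $22,573.05 (≈ $20.1365 each)
Sale 1, sell 322: 322/1121 × $22,573.05 → $6,483.96
After Purchase 4: 1177 on hand, pool $24,499.59 (≈ $20.8153 each)
After Purchase 5: 1308 on hand, pool $27,512.59 (≈ $21.0341 each)
Sale 2, sell 705: 705/1308 × $27,512.59 → $14,829.03
Total COGS = $6,483.96 + $14,829.03 = $21,312.99
Ending inventory (cost pool remaining) = $12,683.56
Check: goods available $33,996.55 = COGS $21,312.99 + ending $12,683.56

COGS = $21,312.99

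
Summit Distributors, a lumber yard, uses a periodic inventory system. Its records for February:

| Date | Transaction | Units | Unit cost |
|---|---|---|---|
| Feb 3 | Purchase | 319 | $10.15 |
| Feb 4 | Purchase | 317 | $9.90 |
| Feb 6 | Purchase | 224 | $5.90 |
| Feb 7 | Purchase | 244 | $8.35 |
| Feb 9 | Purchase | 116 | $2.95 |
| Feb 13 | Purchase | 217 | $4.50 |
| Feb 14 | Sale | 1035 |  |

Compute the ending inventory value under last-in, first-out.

Feb 14, 1035 sold [LIFO — newest first]: 217 @ $4.50 + 116 @ $2.95 + 244 @ $8.35 + 224 @ $5.90 + 234 @ $9.90 = $6,994.30
Ending inventory: 319 @ $10.15 + 83 @ $9.90 = $4,059.55

Ending inventory = $4,059.55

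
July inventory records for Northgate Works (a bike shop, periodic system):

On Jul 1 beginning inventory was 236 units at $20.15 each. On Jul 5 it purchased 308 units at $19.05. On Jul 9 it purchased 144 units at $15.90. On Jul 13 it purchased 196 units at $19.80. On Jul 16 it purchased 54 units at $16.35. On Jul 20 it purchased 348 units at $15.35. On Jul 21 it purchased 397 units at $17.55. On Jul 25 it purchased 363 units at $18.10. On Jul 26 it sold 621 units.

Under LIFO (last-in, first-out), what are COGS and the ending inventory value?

COGS = $11,098.20; ending inventory = $25,457.35

Jul 26, 621 sold [LIFO — newest first]: 363 @ $18.10 + 258 @ $17.55 = $11,098.20
Ending inventory: 236 @ $20.15 + 308 @ $19.05 + 144 @ $15.90 + 196 @ $19.80 + 54 @ $16.35 + 348 @ $15.35 + 139 @ $17.55 = $25,457.35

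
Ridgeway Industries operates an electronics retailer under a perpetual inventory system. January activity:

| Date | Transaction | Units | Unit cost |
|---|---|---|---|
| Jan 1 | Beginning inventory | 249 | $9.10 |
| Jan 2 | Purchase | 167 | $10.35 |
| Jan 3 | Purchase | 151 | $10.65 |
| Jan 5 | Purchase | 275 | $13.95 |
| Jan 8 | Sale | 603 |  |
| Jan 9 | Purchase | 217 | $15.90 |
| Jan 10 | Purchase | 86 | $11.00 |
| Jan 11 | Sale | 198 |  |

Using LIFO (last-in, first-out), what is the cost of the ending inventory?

Jan 8, 603 sold [LIFO — newest first]: 275 @ $13.95 + 151 @ $10.65 + 167 @ $10.35 + 10 @ $9.10 = $7,263.85
Jan 11, 198 sold [LIFO — newest first]: 86 @ $11.00 + 112 @ $15.90 = $2,726.80
Total COGS = $7,263.85 + $2,726.80 = $9,990.65
Ending inventory: 239 @ $9.10 + 105 @ $15.90 = $3,844.40
Check: goods available $13,835.05 = COGS $9,990.65 + ending $3,844.40

Ending inventory = $3,844.40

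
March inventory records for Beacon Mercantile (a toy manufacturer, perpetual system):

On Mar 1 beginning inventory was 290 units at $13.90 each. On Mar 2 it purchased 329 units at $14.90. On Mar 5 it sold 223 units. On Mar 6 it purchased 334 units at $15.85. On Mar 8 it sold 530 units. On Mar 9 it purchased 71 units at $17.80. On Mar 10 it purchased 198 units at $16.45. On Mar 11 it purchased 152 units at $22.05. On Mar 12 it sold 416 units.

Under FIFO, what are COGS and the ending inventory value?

COGS = $17,876.05; ending inventory = $4,223.45

Mar 5, 223 sold [FIFO — oldest first]: 223 @ $13.90 = $3,099.70
Mar 8, 530 sold [FIFO — oldest first]: 67 @ $13.90 + 329 @ $14.90 + 134 @ $15.85 = $7,957.30
Mar 12, 416 sold [FIFO — oldest first]: 200 @ $15.85 + 71 @ $17.80 + 145 @ $16.45 = $6,819.05
Total COGS = $3,099.70 + $7,957.30 + $6,819.05 = $17,876.05
Ending inventory: 53 @ $16.45 + 152 @ $22.05 = $4,223.45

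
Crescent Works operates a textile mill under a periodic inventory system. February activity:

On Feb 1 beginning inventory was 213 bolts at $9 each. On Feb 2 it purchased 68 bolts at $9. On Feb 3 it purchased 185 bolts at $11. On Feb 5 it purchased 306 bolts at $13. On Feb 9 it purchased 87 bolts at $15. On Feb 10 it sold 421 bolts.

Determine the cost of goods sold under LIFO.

Feb 10, 421 sold [LIFO — newest first]: 87 @ $15 + 306 @ $13 + 28 @ $11 = $5,591
Ending inventory: 213 @ $9 + 68 @ $9 + 157 @ $11 = $4,256
Check: goods available $9,847 = COGS $5,591 + ending $4,256

COGS = $5,591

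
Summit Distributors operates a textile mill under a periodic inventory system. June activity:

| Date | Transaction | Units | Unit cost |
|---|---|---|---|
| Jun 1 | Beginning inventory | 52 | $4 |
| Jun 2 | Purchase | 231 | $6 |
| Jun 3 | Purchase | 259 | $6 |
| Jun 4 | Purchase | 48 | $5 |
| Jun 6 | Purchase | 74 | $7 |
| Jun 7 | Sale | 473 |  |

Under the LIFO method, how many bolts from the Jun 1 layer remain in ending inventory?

52

Jun 7, 473 sold [LIFO — newest first]: 74 @ $7 + 48 @ $5 + 259 @ $6 + 92 @ $6 = $2,864
Ending inventory: 52 @ $4 + 139 @ $6 = $1,042
Check: goods available $3,906 = COGS $2,864 + ending $1,042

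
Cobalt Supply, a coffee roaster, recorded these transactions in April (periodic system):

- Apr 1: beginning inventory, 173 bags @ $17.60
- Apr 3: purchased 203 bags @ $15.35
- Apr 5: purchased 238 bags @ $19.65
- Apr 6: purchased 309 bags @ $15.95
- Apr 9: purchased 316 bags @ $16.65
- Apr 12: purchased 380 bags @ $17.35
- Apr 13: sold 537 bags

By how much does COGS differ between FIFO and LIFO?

$117.45

FIFO COGS: 173 @ $17.60 + 203 @ $15.35 + 161 @ $19.65 = $9,324.50
LIFO COGS: 380 @ $17.35 + 157 @ $16.65 = $9,207.05
Difference = |$9,324.50 − $9,207.05| = $117.45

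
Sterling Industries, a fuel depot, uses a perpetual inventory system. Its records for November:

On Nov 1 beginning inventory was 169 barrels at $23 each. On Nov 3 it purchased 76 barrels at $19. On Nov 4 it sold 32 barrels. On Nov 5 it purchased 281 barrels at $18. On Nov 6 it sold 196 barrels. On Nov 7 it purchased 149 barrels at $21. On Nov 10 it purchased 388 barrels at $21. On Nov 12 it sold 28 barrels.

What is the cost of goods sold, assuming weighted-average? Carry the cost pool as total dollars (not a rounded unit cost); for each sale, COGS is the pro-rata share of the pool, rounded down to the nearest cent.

After Nov 1: 169 on hand, pool $3,887.00 (≈ $23.0000 each)
After Nov 3: 245 on hand, pool $5,331.00 (≈ $21.7592 each)
Nov 4, sell 32: 32/245 × $5,331.00 → $696.29
After Nov 5: 494 on hand, pool $9,692.71 (≈ $19.6209 each)
Nov 6, sell 196: 196/494 × $9,692.71 → $3,845.69
After Nov 7: 447 on hand, pool $8,976.02 (≈ $20.0806 each)
After Nov 10: 835 on hand, pool $17,124.02 (≈ $20.5078 each)
Nov 12, sell 28: 28/835 × $17,124.02 → $574.21
Total COGS = $696.29 + $3,845.69 + $574.21 = $5,116.19
Ending inventory (cost pool remaining) = $16,549.81

COGS = $5,116.19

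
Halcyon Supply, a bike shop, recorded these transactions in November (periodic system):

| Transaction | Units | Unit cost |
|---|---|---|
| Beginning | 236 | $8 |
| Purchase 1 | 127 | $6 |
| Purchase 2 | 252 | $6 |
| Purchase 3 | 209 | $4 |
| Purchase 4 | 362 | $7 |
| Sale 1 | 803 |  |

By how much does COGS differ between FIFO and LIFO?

$152

FIFO COGS: 236 @ $8 + 127 @ $6 + 252 @ $6 + 188 @ $4 = $4,914
LIFO COGS: 362 @ $7 + 209 @ $4 + 232 @ $6 = $4,762
Difference = |$4,914 − $4,762| = $152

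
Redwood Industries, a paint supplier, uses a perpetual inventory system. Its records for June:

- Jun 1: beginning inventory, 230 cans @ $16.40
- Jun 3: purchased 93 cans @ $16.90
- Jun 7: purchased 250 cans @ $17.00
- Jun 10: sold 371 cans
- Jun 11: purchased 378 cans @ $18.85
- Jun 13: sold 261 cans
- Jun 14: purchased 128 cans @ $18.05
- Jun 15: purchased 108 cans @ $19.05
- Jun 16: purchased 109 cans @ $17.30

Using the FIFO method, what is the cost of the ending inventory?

Jun 10, 371 sold [FIFO — oldest first]: 230 @ $16.40 + 93 @ $16.90 + 48 @ $17.00 = $6,159.70
Jun 13, 261 sold [FIFO — oldest first]: 202 @ $17.00 + 59 @ $18.85 = $4,546.15
Total COGS = $6,159.70 + $4,546.15 = $10,705.85
Ending inventory: 319 @ $18.85 + 128 @ $18.05 + 108 @ $19.05 + 109 @ $17.30 = $12,266.65
Check: goods available $22,972.50 = COGS $10,705.85 + ending $12,266.65

Ending inventory = $12,266.65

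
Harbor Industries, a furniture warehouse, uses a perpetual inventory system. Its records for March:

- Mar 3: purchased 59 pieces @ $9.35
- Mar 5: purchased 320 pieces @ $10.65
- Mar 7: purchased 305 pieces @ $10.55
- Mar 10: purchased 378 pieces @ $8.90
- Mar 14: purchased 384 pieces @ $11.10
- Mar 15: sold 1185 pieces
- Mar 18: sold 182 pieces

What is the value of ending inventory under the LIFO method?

Ending inventory = $764.65

Mar 15, 1185 sold [LIFO — newest first]: 384 @ $11.10 + 378 @ $8.90 + 305 @ $10.55 + 118 @ $10.65 = $12,101.05
Mar 18, 182 sold [LIFO — newest first]: 182 @ $10.65 = $1,938.30
Total COGS = $12,101.05 + $1,938.30 = $14,039.35
Ending inventory: 59 @ $9.35 + 20 @ $10.65 = $764.65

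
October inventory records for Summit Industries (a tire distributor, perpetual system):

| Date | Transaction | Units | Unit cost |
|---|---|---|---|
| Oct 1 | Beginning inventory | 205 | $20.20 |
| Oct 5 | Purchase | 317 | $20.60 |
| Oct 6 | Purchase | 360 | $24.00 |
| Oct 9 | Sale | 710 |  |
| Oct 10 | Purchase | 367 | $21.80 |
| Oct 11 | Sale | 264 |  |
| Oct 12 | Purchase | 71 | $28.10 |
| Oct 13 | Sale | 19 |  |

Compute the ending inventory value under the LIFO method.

Oct 9, 710 sold [LIFO — newest first]: 360 @ $24.00 + 317 @ $20.60 + 33 @ $20.20 = $15,836.80
Oct 11, 264 sold [LIFO — newest first]: 264 @ $21.80 = $5,755.20
Oct 13, 19 sold [LIFO — newest first]: 19 @ $28.10 = $533.90
Total COGS = $15,836.80 + $5,755.20 + $533.90 = $22,125.90
Ending inventory: 172 @ $20.20 + 103 @ $21.80 + 52 @ $28.10 = $7,181.00
Check: goods available $29,306.90 = COGS $22,125.90 + ending $7,181.00

Ending inventory = $7,181.00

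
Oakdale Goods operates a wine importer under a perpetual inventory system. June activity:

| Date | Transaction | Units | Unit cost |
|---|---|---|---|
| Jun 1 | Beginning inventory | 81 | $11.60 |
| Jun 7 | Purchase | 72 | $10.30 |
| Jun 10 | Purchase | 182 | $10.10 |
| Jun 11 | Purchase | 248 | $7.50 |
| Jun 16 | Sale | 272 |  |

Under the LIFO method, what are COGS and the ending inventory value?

Jun 16, 272 sold [LIFO — newest first]: 248 @ $7.50 + 24 @ $10.10 = $2,102.40
Ending inventory: 81 @ $11.60 + 72 @ $10.30 + 158 @ $10.10 = $3,277.00

COGS = $2,102.40; ending inventory = $3,277.00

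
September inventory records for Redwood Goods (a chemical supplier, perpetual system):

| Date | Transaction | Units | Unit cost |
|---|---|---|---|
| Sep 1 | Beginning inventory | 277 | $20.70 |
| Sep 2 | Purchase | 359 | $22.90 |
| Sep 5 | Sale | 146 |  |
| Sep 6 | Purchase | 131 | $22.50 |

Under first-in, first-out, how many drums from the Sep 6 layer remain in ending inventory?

131

Sep 5, 146 sold [FIFO — oldest first]: 146 @ $20.70 = $3,022.20
Ending inventory: 131 @ $20.70 + 359 @ $22.90 + 131 @ $22.50 = $13,880.30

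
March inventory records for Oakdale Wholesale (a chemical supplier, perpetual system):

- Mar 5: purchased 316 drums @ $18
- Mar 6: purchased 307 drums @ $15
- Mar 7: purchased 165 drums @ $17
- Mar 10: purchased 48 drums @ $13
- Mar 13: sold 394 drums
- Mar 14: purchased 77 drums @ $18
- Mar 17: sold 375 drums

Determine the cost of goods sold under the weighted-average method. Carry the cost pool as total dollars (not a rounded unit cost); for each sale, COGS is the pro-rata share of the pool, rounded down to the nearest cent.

COGS = $12,710.51

After Mar 5: 316 on hand, pool $5,688.00 (≈ $18.0000 each)
After Mar 6: 623 on hand, pool $10,293.00 (≈ $16.5217 each)
After Mar 7: 788 on hand, pool $13,098.00 (≈ $16.6218 each)
After Mar 10: 836 on hand, pool $13,722.00 (≈ $16.4139 each)
Mar 13, sell 394: 394/836 × $13,722.00 → $6,467.06
After Mar 14: 519 on hand, pool $8,640.94 (≈ $16.6492 each)
Mar 17, sell 375: 375/519 × $8,640.94 → $6,243.45
Total COGS = $6,467.06 + $6,243.45 = $12,710.51
Ending inventory (cost pool remaining) = $2,397.49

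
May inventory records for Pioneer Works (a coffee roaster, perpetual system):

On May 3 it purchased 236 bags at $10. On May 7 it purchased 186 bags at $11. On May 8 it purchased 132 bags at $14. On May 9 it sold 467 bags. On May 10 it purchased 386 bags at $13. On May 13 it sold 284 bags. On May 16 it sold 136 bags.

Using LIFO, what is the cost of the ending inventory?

Ending inventory = $530

May 9, 467 sold [LIFO — newest first]: 132 @ $14 + 186 @ $11 + 149 @ $10 = $5,384
May 13, 284 sold [LIFO — newest first]: 284 @ $13 = $3,692
May 16, 136 sold [LIFO — newest first]: 102 @ $13 + 34 @ $10 = $1,666
Total COGS = $5,384 + $3,692 + $1,666 = $10,742
Ending inventory: 53 @ $10 = $530
Check: goods available $11,272 = COGS $10,742 + ending $530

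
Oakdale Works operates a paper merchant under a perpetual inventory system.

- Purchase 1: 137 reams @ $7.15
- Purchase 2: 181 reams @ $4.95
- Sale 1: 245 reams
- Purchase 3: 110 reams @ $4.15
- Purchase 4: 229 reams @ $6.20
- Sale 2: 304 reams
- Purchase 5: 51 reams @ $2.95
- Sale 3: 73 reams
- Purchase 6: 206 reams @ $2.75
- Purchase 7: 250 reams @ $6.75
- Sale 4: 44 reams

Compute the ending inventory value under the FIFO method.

Sale 1 (245) [FIFO — oldest first]: 137 @ $7.15 + 108 @ $4.95 = $1,514.15
Sale 2 (304) [FIFO — oldest first]: 73 @ $4.95 + 110 @ $4.15 + 121 @ $6.20 = $1,568.05
Sale 3 (73) [FIFO — oldest first]: 73 @ $6.20 = $452.60
Sale 4 (44) [FIFO — oldest first]: 35 @ $6.20 + 9 @ $2.95 = $243.55
Total COGS = $1,514.15 + $1,568.05 + $452.60 + $243.55 = $3,778.35
Ending inventory: 42 @ $2.95 + 206 @ $2.75 + 250 @ $6.75 = $2,377.90
Check: goods available $6,156.25 = COGS $3,778.35 + ending $2,377.90

Ending inventory = $2,377.90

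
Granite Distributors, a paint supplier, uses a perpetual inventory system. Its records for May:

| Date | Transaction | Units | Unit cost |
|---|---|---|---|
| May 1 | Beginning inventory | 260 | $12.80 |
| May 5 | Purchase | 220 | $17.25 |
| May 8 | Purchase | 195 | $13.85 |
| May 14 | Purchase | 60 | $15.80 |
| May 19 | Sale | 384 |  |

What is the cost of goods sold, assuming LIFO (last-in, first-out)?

May 19, 384 sold [LIFO — newest first]: 60 @ $15.80 + 195 @ $13.85 + 129 @ $17.25 = $5,874.00
Ending inventory: 260 @ $12.80 + 91 @ $17.25 = $4,897.75
Check: goods available $10,771.75 = COGS $5,874.00 + ending $4,897.75

COGS = $5,874.00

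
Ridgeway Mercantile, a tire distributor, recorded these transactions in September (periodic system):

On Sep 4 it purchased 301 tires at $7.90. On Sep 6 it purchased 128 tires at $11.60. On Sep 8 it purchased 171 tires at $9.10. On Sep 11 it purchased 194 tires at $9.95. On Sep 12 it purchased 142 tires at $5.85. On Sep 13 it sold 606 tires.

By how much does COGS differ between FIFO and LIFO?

$13.00

FIFO COGS: 301 @ $7.90 + 128 @ $11.60 + 171 @ $9.10 + 6 @ $9.95 = $5,478.50
LIFO COGS: 142 @ $5.85 + 194 @ $9.95 + 171 @ $9.10 + 99 @ $11.60 = $5,465.50
Difference = |$5,478.50 − $5,465.50| = $13.00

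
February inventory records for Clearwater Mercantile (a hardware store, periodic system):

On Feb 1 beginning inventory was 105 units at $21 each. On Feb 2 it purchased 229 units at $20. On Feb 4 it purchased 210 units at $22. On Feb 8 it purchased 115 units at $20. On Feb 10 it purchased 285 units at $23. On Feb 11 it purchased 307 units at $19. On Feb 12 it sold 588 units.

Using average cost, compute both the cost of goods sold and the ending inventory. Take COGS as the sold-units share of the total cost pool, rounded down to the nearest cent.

Feb 12, sell 588: 588/1251 × $26,093.00 → $12,264.33
Ending inventory (cost pool remaining) = $13,828.67
Check: goods available $26,093.00 = COGS $12,264.33 + ending $13,828.67

COGS = $12,264.33; ending inventory = $13,828.67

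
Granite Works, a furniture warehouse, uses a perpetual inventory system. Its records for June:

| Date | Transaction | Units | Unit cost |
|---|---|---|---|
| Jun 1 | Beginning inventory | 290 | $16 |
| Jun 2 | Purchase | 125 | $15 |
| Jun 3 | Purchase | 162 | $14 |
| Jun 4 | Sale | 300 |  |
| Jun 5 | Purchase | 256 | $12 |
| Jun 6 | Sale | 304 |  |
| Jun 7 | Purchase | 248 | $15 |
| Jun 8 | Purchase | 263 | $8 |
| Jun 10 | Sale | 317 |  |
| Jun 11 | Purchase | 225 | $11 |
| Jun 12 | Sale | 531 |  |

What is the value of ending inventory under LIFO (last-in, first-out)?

Jun 4, 300 sold [LIFO — newest first]: 162 @ $14 + 125 @ $15 + 13 @ $16 = $4,351
Jun 6, 304 sold [LIFO — newest first]: 256 @ $12 + 48 @ $16 = $3,840
Jun 10, 317 sold [LIFO — newest first]: 263 @ $8 + 54 @ $15 = $2,914
Jun 12, 531 sold [LIFO — newest first]: 225 @ $11 + 194 @ $15 + 112 @ $16 = $7,177
Total COGS = $4,351 + $3,840 + $2,914 + $7,177 = $18,282
Ending inventory: 117 @ $16 = $1,872

Ending inventory = $1,872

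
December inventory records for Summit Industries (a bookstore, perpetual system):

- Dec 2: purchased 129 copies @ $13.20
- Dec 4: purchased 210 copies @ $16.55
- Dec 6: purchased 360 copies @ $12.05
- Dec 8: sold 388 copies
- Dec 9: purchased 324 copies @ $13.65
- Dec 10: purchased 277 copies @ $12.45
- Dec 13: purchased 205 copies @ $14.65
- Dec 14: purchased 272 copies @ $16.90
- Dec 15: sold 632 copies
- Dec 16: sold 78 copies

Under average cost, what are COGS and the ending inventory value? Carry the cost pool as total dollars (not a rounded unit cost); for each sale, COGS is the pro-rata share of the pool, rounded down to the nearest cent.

COGS = $15,354.83; ending inventory = $9,632.77

After Dec 2: 129 on hand, pool $1,702.80 (≈ $13.2000 each)
After Dec 4: 339 on hand, pool $5,178.30 (≈ $15.2752 each)
After Dec 6: 699 on hand, pool $9,516.30 (≈ $13.6142 each)
Dec 8, sell 388: 388/699 × $9,516.30 → $5,282.29
After Dec 9: 635 on hand, pool $8,656.61 (≈ $13.6325 each)
After Dec 10: 912 on hand, pool $12,105.26 (≈ $13.2733 each)
After Dec 13: 1117 on hand, pool $15,108.51 (≈ $13.5260 each)
After Dec 14: 1389 on hand, pool $19,705.31 (≈ $14.1867 each)
Dec 15, sell 632: 632/1389 × $19,705.31 → $8,965.98
Dec 16, sell 78: 78/757 × $10,739.33 → $1,106.56
Total COGS = $5,282.29 + $8,965.98 + $1,106.56 = $15,354.83
Ending inventory (cost pool remaining) = $9,632.77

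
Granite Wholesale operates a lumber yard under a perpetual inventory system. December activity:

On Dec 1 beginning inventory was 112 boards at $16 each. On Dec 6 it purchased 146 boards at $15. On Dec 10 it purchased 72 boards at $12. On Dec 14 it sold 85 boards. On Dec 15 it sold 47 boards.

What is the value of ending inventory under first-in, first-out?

Dec 14, 85 sold [FIFO — oldest first]: 85 @ $16 = $1,360
Dec 15, 47 sold [FIFO — oldest first]: 27 @ $16 + 20 @ $15 = $732
Total COGS = $1,360 + $732 = $2,092
Ending inventory: 126 @ $15 + 72 @ $12 = $2,754

Ending inventory = $2,754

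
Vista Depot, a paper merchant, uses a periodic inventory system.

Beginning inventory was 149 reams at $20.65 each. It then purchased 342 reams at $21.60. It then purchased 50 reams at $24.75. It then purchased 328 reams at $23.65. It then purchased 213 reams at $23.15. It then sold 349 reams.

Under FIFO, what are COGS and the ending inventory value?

COGS = $7,396.85; ending inventory = $16,992.85

Sale 1 (349) [FIFO — oldest first]: 149 @ $20.65 + 200 @ $21.60 = $7,396.85
Ending inventory: 142 @ $21.60 + 50 @ $24.75 + 328 @ $23.65 + 213 @ $23.15 = $16,992.85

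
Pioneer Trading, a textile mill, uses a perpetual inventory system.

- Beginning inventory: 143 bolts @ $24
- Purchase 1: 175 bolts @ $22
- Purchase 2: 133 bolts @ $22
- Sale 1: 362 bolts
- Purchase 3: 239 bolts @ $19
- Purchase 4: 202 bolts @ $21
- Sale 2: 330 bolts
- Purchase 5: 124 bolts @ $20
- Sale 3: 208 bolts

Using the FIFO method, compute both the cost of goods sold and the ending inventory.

COGS = $19,151; ending inventory = $2,320

Sale 1 (362) [FIFO — oldest first]: 143 @ $24 + 175 @ $22 + 44 @ $22 = $8,250
Sale 2 (330) [FIFO — oldest first]: 89 @ $22 + 239 @ $19 + 2 @ $21 = $6,541
Sale 3 (208) [FIFO — oldest first]: 200 @ $21 + 8 @ $20 = $4,360
Total COGS = $8,250 + $6,541 + $4,360 = $19,151
Ending inventory: 116 @ $20 = $2,320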